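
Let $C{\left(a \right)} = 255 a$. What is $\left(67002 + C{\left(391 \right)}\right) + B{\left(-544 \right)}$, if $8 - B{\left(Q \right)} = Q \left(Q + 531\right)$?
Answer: $159643$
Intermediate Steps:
$B{\left(Q \right)} = 8 - Q \left(531 + Q\right)$ ($B{\left(Q \right)} = 8 - Q \left(Q + 531\right) = 8 - Q \left(531 + Q\right)$)
$\left(67002 + C{\left(391 \right)}\right) + B{\left(-544 \right)} = \left(67002 + 255 \cdot 391\right) - 7064 = \left(67002 + 99705\right) + \left(8 - 295936 + 288864\right) = 166707 + \left(8 - 295936 + 288864\right) = 166707 - 7064 = 159643$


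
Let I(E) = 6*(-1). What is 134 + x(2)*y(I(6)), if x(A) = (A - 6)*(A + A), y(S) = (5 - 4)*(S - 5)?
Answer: 310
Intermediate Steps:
I(E) = -6
y(S) = -5 + S (y(S) = 1*(-5 + S) = -5 + S)
x(A) = 2*A*(-6 + A) (x(A) = (-6 + A)*(2*A) = 2*A*(-6 + A))
134 + x(2)*y(I(6)) = 134 + (2*2*(-6 + 2))*(-5 - 6) = 134 + (2*2*(-4))*(-11) = 134 - 16*(-11) = 134 + 176 = 310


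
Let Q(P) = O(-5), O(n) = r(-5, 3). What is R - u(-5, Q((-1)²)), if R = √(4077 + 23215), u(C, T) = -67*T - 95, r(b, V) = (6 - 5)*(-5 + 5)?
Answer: 95 + 2*√6823 ≈ 260.20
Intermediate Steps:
r(b, V) = 0 (r(b, V) = 1*0 = 0)
O(n) = 0
Q(P) = 0
u(C, T) = -95 - 67*T
R = 2*√6823 (R = √27292 = 2*√6823 ≈ 165.20)
R - u(-5, Q((-1)²)) = 2*√6823 - (-95 - 67*0) = 2*√6823 - (-95 + 0) = 2*√6823 - 1*(-95) = 2*√6823 + 95 = 95 + 2*√6823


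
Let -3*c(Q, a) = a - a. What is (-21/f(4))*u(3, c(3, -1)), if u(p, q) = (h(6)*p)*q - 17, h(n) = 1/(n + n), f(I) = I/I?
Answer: 357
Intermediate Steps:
f(I) = 1
c(Q, a) = 0 (c(Q, a) = -(a - a)/3 = -1/3*0 = 0)
h(n) = 1/(2*n)
u(p, q) = -17 + p*q/12 (u(p, q) = (((1/2)/6)*p)*q - 17 = (((1/2)*(1/6))*p)*q - 17 = (p/12)*q - 17 = p*q/12 - 17 = -17 + p*q/12)
(-21/f(4))*u(3, c(3, -1)) = (-21/1)*(-17 + (1/12)*3*0) = (-21*1)*(-17 + 0) = -21*(-17) = 357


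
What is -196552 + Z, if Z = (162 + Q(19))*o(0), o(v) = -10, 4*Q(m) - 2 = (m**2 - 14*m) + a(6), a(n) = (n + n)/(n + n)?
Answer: -198417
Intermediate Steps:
a(n) = 1 (a(n) = (2*n)/((2*n)) = (2*n)*(1/(2*n)) = 1)
Q(m) = 3/4 - 7*m/2 + m**2/4 (Q(m) = 1/2 + ((m**2 - 14*m) + 1)/4 = 1/2 + (1 + m**2 - 14*m)/4 = 1/2 + (1/4 - 7*m/2 + m**2/4) = 3/4 - 7*m/2 + m**2/4)
Z = -1865 (Z = (162 + (3/4 - 7/2*19 + (1/4)*19**2))*(-10) = (162 + (3/4 - 133/2 + (1/4)*361))*(-10) = (162 + (3/4 - 133/2 + 361/4))*(-10) = (162 + 49/2)*(-10) = (373/2)*(-10) = -1865)
-196552 + Z = -196552 - 1865 = -198417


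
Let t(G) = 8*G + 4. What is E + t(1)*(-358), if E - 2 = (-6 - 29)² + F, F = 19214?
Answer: 16145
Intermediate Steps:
t(G) = 4 + 8*G
E = 20441 (E = 2 + ((-6 - 29)² + 19214) = 2 + ((-35)² + 19214) = 2 + (1225 + 19214) = 2 + 20439 = 20441)
E + t(1)*(-358) = 20441 + (4 + 8*1)*(-358) = 20441 + (4 + 8)*(-358) = 20441 + 12*(-358) = 20441 - 4296 = 16145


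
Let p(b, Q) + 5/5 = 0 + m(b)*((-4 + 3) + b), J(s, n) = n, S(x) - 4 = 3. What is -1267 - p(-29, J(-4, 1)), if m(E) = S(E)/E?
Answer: -36924/29 ≈ -1273.2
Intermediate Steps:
S(x) = 7 (S(x) = 4 + 3 = 7)
m(E) = 7/E
p(b, Q) = -1 + 7*(-1 + b)/b (p(b, Q) = -1 + (0 + (7/b)*((-4 + 3) + b)) = -1 + (0 + (7/b)*(-1 + b)) = -1 + (0 + 7*(-1 + b)/b) = -1 + 7*(-1 + b)/b)
-1267 - p(-29, J(-4, 1)) = -1267 - (6 - 7/(-29)) = -1267 - (6 - 7*(-1/29)) = -1267 - (6 + 7/29) = -1267 - 1*181/29 = -1267 - 181/29 = -36924/29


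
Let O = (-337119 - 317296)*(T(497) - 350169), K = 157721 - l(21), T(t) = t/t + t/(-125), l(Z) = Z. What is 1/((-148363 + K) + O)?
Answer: 25/5728945075276 ≈ 4.3638e-12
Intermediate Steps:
T(t) = 1 - t/125 (T(t) = 1 + t*(-1/125) = 1 - t/125)
K = 157700 (K = 157721 - 1*21 = 157721 - 21 = 157700)
O = 5728944841851/25 (O = (-337119 - 317296)*((1 - 1/125*497) - 350169) = -654415*((1 - 497/125) - 350169) = -654415*(-372/125 - 350169) = -654415*(-43771497/125) = 5728944841851/25 ≈ 2.2916e+11)
1/((-148363 + K) + O) = 1/((-148363 + 157700) + 5728944841851/25) = 1/(9337 + 5728944841851/25) = 1/(5728945075276/25) = 25/5728945075276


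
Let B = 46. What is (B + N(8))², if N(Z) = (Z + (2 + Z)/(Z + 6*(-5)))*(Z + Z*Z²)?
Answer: 1906719556/121 ≈ 1.5758e+7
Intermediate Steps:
N(Z) = (Z + Z³)*(Z + (2 + Z)/(-30 + Z)) (N(Z) = (Z + (2 + Z)/(Z - 30))*(Z + Z³) = (Z + (2 + Z)/(-30 + Z))*(Z + Z³) = (Z + Z³)*(Z + (2 + Z)/(-30 + Z)))
(B + N(8))² = (46 + 8*(2 + 8⁴ - 29*8 - 29*8³ + 3*8²)/(-30 + 8))² = (46 + 8*(2 + 4096 - 232 - 29*512 + 3*64)/(-22))² = (46 + 8*(-1/22)*(2 + 4096 - 232 - 14848 + 192))² = (46 + 8*(-1/22)*(-10790))² = (46 + 43160/11)² = (43666/11)² = 1906719556/121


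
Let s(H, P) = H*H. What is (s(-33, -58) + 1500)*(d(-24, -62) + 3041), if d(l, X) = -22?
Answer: 7816191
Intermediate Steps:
s(H, P) = H²
(s(-33, -58) + 1500)*(d(-24, -62) + 3041) = ((-33)² + 1500)*(-22 + 3041) = (1089 + 1500)*3019 = 2589*3019 = 7816191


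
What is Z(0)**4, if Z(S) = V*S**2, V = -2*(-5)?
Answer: 0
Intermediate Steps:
V = 10
Z(S) = 10*S**2
Z(0)**4 = (10*0**2)**4 = (10*0)**4 = 0**4 = 0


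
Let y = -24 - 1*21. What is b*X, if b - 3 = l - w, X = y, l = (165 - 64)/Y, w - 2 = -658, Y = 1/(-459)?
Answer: 2056500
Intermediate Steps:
Y = -1/459 ≈ -0.0021787
w = -656 (w = 2 - 658 = -656)
l = -46359 (l = (165 - 64)/(-1/459) = 101*(-459) = -46359)
y = -45 (y = -24 - 21 = -45)
X = -45
b = -45700 (b = 3 + (-46359 - 1*(-656)) = 3 + (-46359 + 656) = 3 - 45703 = -45700)
b*X = -45700*(-45) = 2056500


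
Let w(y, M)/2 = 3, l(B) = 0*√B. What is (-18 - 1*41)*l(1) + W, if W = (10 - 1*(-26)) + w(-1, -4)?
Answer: 42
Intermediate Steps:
l(B) = 0
w(y, M) = 6 (w(y, M) = 2*3 = 6)
W = 42 (W = (10 - 1*(-26)) + 6 = (10 + 26) + 6 = 36 + 6 = 42)
(-18 - 1*41)*l(1) + W = (-18 - 1*41)*0 + 42 = (-18 - 41)*0 + 42 = -59*0 + 42 = 0 + 42 = 42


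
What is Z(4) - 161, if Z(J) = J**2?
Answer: -145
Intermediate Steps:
Z(4) - 161 = 4**2 - 161 = 16 - 161 = -145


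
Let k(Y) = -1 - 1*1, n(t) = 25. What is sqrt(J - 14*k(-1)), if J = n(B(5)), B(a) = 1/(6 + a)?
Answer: sqrt(53) ≈ 7.2801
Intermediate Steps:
k(Y) = -2 (k(Y) = -1 - 1 = -2)
J = 25
sqrt(J - 14*k(-1)) = sqrt(25 - 14*(-2)) = sqrt(25 + 28) = sqrt(53)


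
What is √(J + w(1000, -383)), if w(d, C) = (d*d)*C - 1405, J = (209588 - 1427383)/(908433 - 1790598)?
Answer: I*√11922298829003056998/176433 ≈ 19570.0*I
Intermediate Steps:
J = 243559/176433 (J = -1217795/(-882165) = -1217795*(-1/882165) = 243559/176433 ≈ 1.3805)
w(d, C) = -1405 + C*d² (w(d, C) = d²*C - 1405 = C*d² - 1405 = -1405 + C*d²)
√(J + w(1000, -383)) = √(243559/176433 + (-1405 - 383*1000²)) = √(243559/176433 + (-1405 - 383*1000000)) = √(243559/176433 + (-1405 - 383000000)) = √(243559/176433 - 383001405) = √(-67574086644806/176433) = I*√11922298829003056998/176433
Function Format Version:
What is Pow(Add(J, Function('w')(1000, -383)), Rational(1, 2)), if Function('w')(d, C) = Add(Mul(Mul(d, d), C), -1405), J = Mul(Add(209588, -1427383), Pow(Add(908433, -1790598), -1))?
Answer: Mul(Rational(1, 176433), I, Pow(11922298829003056998, Rational(1, 2))) ≈ Mul(19570., I)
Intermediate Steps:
J = Rational(243559, 176433) (J = Mul(-1217795, Pow(-882165, -1)) = Mul(-1217795, Rational(-1, 882165)) = Rational(243559, 176433) ≈ 1.3805)
Function('w')(d, C) = Add(-1405, Mul(C, Pow(d, 2))) (Function('w')(d, C) = Add(Mul(Pow(d, 2), C), -1405) = Add(Mul(C, Pow(d, 2)), -1405) = Add(-1405, Mul(C, Pow(d, 2))))
Pow(Add(J, Function('w')(1000, -383)), Rational(1, 2)) = Pow(Add(Rational(243559, 176433), Add(-1405, Mul(-383, Pow(1000, 2)))), Rational(1, 2)) = Pow(Add(Rational(243559, 176433), Add(-1405, Mul(-383, 1000000))), Rational(1, 2)) = Pow(Add(Rational(243559, 176433), Add(-1405, -383000000)), Rational(1, 2)) = Pow(Add(Rational(243559, 176433), -383001405), Rational(1, 2)) = Pow(Rational(-67574086644806, 176433), Rational(1, 2)) = Mul(Rational(1, 176433), I, Pow(11922298829003056998, Rational(1, 2)))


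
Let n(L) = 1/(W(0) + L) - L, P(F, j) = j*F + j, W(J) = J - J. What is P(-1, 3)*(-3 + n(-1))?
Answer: 0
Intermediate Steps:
W(J) = 0
P(F, j) = j + F*j (P(F, j) = F*j + j = j + F*j)
n(L) = 1/L - L (n(L) = 1/(0 + L) - L = 1/L - L)
P(-1, 3)*(-3 + n(-1)) = (3*(1 - 1))*(-3 + (1/(-1) - 1*(-1))) = (3*0)*(-3 + (-1 + 1)) = 0*(-3 + 0) = 0*(-3) = 0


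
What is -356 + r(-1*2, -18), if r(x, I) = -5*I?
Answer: -266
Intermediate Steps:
-356 + r(-1*2, -18) = -356 - 5*(-18) = -356 + 90 = -266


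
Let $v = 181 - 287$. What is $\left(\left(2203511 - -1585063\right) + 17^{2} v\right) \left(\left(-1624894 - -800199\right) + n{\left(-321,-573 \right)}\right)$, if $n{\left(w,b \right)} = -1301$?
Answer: $-3104043408240$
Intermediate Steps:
$v = -106$
$\left(\left(2203511 - -1585063\right) + 17^{2} v\right) \left(\left(-1624894 - -800199\right) + n{\left(-321,-573 \right)}\right) = \left(\left(2203511 - -1585063\right) + 17^{2} \left(-106\right)\right) \left(\left(-1624894 - -800199\right) - 1301\right) = \left(\left(2203511 + 1585063\right) + 289 \left(-106\right)\right) \left(\left(-1624894 + 800199\right) - 1301\right) = \left(3788574 - 30634\right) \left(-824695 - 1301\right) = 3757940 \left(-825996\right) = -3104043408240$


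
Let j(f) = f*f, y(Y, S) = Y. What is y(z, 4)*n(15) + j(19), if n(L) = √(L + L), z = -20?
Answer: 361 - 20*√30 ≈ 251.46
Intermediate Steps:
j(f) = f²
n(L) = √2*√L (n(L) = √(2*L) = √2*√L)
y(z, 4)*n(15) + j(19) = -20*√2*√15 + 19² = -20*√30 + 361 = 361 - 20*√30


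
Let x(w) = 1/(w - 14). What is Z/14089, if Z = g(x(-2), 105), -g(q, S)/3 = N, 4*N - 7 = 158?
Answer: -495/56356 ≈ -0.0087834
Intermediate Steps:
N = 165/4 (N = 7/4 + (1/4)*158 = 7/4 + 79/2 = 165/4 ≈ 41.250)
x(w) = 1/(-14 + w)
g(q, S) = -495/4 (g(q, S) = -3*165/4 = -495/4)
Z = -495/4 ≈ -123.75
Z/14089 = -495/4/14089 = -495/4*1/14089 = -495/56356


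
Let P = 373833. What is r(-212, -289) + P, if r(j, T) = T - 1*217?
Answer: 373327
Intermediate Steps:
r(j, T) = -217 + T (r(j, T) = T - 217 = -217 + T)
r(-212, -289) + P = (-217 - 289) + 373833 = -506 + 373833 = 373327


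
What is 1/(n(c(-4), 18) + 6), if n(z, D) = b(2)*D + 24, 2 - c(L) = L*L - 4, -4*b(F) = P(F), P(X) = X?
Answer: 1/21 ≈ 0.047619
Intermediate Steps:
b(F) = -F/4
c(L) = 6 - L² (c(L) = 2 - (L*L - 4) = 2 - (L² - 4) = 2 - (-4 + L²) = 2 + (4 - L²) = 6 - L²)
n(z, D) = 24 - D/2 (n(z, D) = (-¼*2)*D + 24 = -D/2 + 24 = 24 - D/2)
1/(n(c(-4), 18) + 6) = 1/((24 - ½*18) + 6) = 1/((24 - 9) + 6) = 1/(15 + 6) = 1/21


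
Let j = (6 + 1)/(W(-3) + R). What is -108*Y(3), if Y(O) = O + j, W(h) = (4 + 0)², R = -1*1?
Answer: -1872/5 ≈ -374.40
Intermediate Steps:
R = -1
W(h) = 16 (W(h) = 4² = 16)
j = 7/15 (j = (6 + 1)/(16 - 1) = 7/15 ≈ 0.46667)
Y(O) = 7/15 + O (Y(O) = O + 7/15 = 7/15 + O)
-108*Y(3) = -108*(7/15 + 3) = -108*52/15 = -1872/5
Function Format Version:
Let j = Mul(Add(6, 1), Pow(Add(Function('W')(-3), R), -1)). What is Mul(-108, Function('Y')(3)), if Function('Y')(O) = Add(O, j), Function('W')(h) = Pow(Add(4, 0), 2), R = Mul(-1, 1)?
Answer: Rational(-1872, 5) ≈ -374.40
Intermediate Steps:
R = -1
Function('W')(h) = 16 (Function('W')(h) = Pow(4, 2) = 16)
j = Rational(7, 15) (j = Mul(Add(6, 1), Pow(Add(16, -1), -1)) = Mul(7, Pow(15, -1)) = Mul(7, Rational(1, 15)) = Rational(7, 15) ≈ 0.46667)
Function('Y')(O) = Add(Rational(7, 15), O) (Function('Y')(O) = Add(O, Rational(7, 15)) = Add(Rational(7, 15), O))
Mul(-108, Function('Y')(3)) = Mul(-108, Add(Rational(7, 15), 3)) = Mul(-108, Rational(52, 15)) = Rational(-1872, 5)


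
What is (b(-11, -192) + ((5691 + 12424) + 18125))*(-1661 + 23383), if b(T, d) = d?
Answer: 783034656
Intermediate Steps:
(b(-11, -192) + ((5691 + 12424) + 18125))*(-1661 + 23383) = (-192 + ((5691 + 12424) + 18125))*(-1661 + 23383) = (-192 + (18115 + 18125))*21722 = (-192 + 36240)*21722 = 36048*21722 = 783034656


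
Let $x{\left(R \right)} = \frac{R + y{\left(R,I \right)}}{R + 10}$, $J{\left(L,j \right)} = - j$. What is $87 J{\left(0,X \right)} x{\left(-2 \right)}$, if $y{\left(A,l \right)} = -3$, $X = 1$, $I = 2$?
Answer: $\frac{435}{8} \approx 54.375$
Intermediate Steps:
$x{\left(R \right)} = \frac{-3 + R}{10 + R}$ ($x{\left(R \right)} = \frac{R - 3}{R + 10} = \frac{-3 + R}{10 + R}$)
$87 J{\left(0,X \right)} x{\left(-2 \right)} = 87 \left(\left(-1\right) 1\right) \frac{-3 - 2}{10 - 2} = 87 \left(-1\right) \frac{1}{8} \left(-5\right) = - 87 \cdot \frac{1}{8} \left(-5\right) = \left(-87\right) \left(- \frac{5}{8}\right) = \frac{435}{8}$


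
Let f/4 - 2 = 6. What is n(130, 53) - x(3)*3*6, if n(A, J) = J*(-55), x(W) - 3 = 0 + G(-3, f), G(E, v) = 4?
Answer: -3041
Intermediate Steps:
f = 32 (f = 8 + 4*6 = 8 + 24 = 32)
x(W) = 7 (x(W) = 3 + (0 + 4) = 3 + 4 = 7)
n(A, J) = -55*J
n(130, 53) - x(3)*3*6 = -55*53 - 7*3*6 = -2915 - 21*6 = -2915 - 1*126 = -2915 - 126 = -3041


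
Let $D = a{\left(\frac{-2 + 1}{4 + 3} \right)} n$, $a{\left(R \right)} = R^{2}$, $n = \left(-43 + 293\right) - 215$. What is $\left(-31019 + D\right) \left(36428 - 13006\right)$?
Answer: $-726510288$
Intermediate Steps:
$n = 35$ ($n = 250 - 215 = 35$)
$D = \frac{5}{7}$ ($D = \left(\frac{-2 + 1}{4 + 3}\right)^{2} \cdot 35 = \left(- \frac{1}{7}\right)^{2} \cdot 35 = \frac{1}{49} \cdot 35 = \frac{5}{7} \approx 0.71429$)
$\left(-31019 + D\right) \left(36428 - 13006\right) = \left(-31019 + \frac{5}{7}\right) \left(36428 - 13006\right) = \left(- \frac{217128}{7}\right) 23422 = -726510288$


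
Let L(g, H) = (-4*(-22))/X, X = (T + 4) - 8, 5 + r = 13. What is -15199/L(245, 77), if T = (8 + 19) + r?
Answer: -471169/88 ≈ -5354.2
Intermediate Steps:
r = 8 (r = -5 + 13 = 8)
T = 35 (T = (8 + 19) + 8 = 27 + 8 = 35)
X = 31 (X = (35 + 4) - 8 = 39 - 8 = 31)
L(g, H) = 88/31 (L(g, H) = -4*(-22)/31 = 88*(1/31) = 88/31)
-15199/L(245, 77) = -15199/88/31 = -15199*31/88 = -471169/88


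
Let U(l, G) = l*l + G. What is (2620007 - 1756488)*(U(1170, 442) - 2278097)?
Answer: -784727208845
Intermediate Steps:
U(l, G) = G + l**2 (U(l, G) = l**2 + G = G + l**2)
(2620007 - 1756488)*(U(1170, 442) - 2278097) = (2620007 - 1756488)*((442 + 1170**2) - 2278097) = 863519*((442 + 1368900) - 2278097) = 863519*(1369342 - 2278097) = 863519*(-908755) = -784727208845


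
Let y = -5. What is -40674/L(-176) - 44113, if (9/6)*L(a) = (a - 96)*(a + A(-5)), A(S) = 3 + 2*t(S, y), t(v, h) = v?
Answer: -731943233/16592 ≈ -44114.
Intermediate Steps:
A(S) = 3 + 2*S
L(a) = 2*(-96 + a)*(-7 + a)/3 (L(a) = 2*((a - 96)*(a + (3 + 2*(-5))))/3 = 2*((-96 + a)*(a + (3 - 10)))/3 = 2*((-96 + a)*(a - 7))/3 = 2*((-96 + a)*(-7 + a))/3 = 2*(-96 + a)*(-7 + a)/3)
-40674/L(-176) - 44113 = -40674/(448 - 206/3*(-176) + (2/3)*(-176)**2) - 44113 = -40674/(448 + 36256/3 + (2/3)*30976) - 44113 = -40674/(448 + 36256/3 + 61952/3) - 44113 = -40674/33184 - 44113 = -40674*1/33184 - 44113 = -20337/16592 - 44113 = -731943233/16592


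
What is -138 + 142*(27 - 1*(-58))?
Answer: 11932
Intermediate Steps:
-138 + 142*(27 - 1*(-58)) = -138 + 142*(27 + 58) = -138 + 142*85 = -138 + 12070 = 11932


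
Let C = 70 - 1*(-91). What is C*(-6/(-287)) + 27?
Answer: 1245/41 ≈ 30.366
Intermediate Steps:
C = 161 (C = 70 + 91 = 161)
C*(-6/(-287)) + 27 = 161*(-6/(-287)) + 27 = 161*(-6*(-1/287)) + 27 = 161*(6/287) + 27 = 138/41 + 27 = 1245/41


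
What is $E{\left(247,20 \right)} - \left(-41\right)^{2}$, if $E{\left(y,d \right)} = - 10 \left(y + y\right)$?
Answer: $-6621$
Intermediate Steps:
$E{\left(y,d \right)} = - 20 y$ ($E{\left(y,d \right)} = - 10 \cdot 2 y = - 20 y$)
$E{\left(247,20 \right)} - \left(-41\right)^{2} = \left(-20\right) 247 - \left(-41\right)^{2} = -4940 - 1681 = -6621$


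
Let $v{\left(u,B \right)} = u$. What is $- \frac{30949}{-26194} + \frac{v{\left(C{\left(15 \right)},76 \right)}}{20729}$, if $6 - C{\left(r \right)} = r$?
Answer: $\frac{641306075}{542975426} \approx 1.1811$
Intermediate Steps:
$C{\left(r \right)} = 6 - r$
$- \frac{30949}{-26194} + \frac{v{\left(C{\left(15 \right)},76 \right)}}{20729} = - \frac{30949}{-26194} + \frac{6 - 15}{20729} = \left(-30949\right) \left(- \frac{1}{26194}\right) + \left(6 - 15\right) \frac{1}{20729} = \frac{30949}{26194} - \frac{9}{20729} = \frac{641306075}{542975426}$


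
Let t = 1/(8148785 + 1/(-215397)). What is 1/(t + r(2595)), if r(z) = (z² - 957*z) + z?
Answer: 1755223842644/7465326823652889417 ≈ 2.3512e-7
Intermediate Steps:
r(z) = z² - 956*z
t = 215397/1755223842644 (t = 1/(8148785 - 1/215397) = 1/(1755223842644/215397) = 215397/1755223842644 ≈ 1.2272e-7)
1/(t + r(2595)) = 1/(215397/1755223842644 + 2595*(-956 + 2595)) = 1/(215397/1755223842644 + 2595*1639) = 1/(215397/1755223842644 + 4253205) = 1/(7465326823652889417/1755223842644) = 1755223842644/7465326823652889417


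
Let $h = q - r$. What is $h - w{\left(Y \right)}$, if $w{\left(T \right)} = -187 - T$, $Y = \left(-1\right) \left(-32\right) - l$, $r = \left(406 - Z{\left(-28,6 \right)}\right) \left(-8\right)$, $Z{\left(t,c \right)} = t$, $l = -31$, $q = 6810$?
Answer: $10532$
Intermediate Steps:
$r = -3472$ ($r = \left(406 - -28\right) \left(-8\right) = \left(406 + 28\right) \left(-8\right) = 434 \left(-8\right) = -3472$)
$Y = 63$ ($Y = \left(-1\right) \left(-32\right) - -31 = 32 + 31 = 63$)
$h = 10282$ ($h = 6810 - -3472 = 6810 + 3472 = 10282$)
$h - w{\left(Y \right)} = 10282 - \left(-187 - 63\right) = 10282 - -250 = 10282 + 250 = 10532$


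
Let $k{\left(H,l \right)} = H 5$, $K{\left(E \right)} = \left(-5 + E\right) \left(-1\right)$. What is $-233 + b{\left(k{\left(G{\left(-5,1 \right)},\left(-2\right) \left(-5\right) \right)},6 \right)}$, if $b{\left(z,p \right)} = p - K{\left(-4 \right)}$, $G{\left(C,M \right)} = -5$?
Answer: $-236$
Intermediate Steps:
$K{\left(E \right)} = 5 - E$
$k{\left(H,l \right)} = 5 H$
$b{\left(z,p \right)} = -9 + p$ ($b{\left(z,p \right)} = p - \left(5 - -4\right) = p - \left(5 + 4\right) = p - 9 = -9 + p$)
$-233 + b{\left(k{\left(G{\left(-5,1 \right)},\left(-2\right) \left(-5\right) \right)},6 \right)} = -233 + \left(-9 + 6\right) = -233 - 3 = -236$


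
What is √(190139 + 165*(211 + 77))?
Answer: √237659 ≈ 487.50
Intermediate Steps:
√(190139 + 165*(211 + 77)) = √(190139 + 165*288) = √(190139 + 47520) = √237659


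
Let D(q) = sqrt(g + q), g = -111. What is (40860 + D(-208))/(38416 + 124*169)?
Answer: 10215/14843 + I*sqrt(319)/59372 ≈ 0.6882 + 0.00030082*I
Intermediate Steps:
D(q) = sqrt(-111 + q)
(40860 + D(-208))/(38416 + 124*169) = (40860 + sqrt(-111 - 208))/(38416 + 124*169) = (40860 + sqrt(-319))/(38416 + 20956) = (40860 + I*sqrt(319))/59372 = (40860 + I*sqrt(319))*(1/59372) = 10215/14843 + I*sqrt(319)/59372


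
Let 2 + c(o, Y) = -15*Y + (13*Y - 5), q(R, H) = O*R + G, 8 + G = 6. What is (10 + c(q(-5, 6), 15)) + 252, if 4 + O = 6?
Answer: 225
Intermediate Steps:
O = 2 (O = -4 + 6 = 2)
G = -2 (G = -8 + 6 = -2)
q(R, H) = -2 + 2*R (q(R, H) = 2*R - 2 = -2 + 2*R)
c(o, Y) = -7 - 2*Y (c(o, Y) = -2 + (-15*Y + (13*Y - 5)) = -2 + (-15*Y + (-5 + 13*Y)) = -2 + (-5 - 2*Y) = -7 - 2*Y)
(10 + c(q(-5, 6), 15)) + 252 = (10 + (-7 - 2*15)) + 252 = (10 + (-7 - 30)) + 252 = (10 - 37) + 252 = -27 + 252 = 225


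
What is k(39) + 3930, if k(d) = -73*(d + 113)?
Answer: -7166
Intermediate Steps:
k(d) = -8249 - 73*d (k(d) = -73*(113 + d) = -8249 - 73*d)
k(39) + 3930 = (-8249 - 73*39) + 3930 = (-8249 - 2847) + 3930 = -11096 + 3930 = -7166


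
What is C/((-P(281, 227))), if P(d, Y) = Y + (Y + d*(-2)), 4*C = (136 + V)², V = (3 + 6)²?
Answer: 47089/432 ≈ 109.00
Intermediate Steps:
V = 81 (V = 9² = 81)
C = 47089/4 (C = (136 + 81)²/4 = (¼)*217² = (¼)*47089 = 47089/4 ≈ 11772.)
P(d, Y) = -2*d + 2*Y (P(d, Y) = Y + (Y - 2*d) = -2*d + 2*Y)
C/((-P(281, 227))) = 47089/(4*((-(-2*281 + 2*227)))) = 47089/(4*((-(-562 + 454)))) = 47089/(4*((-1*(-108)))) = (47089/4)/108 = (47089/4)*(1/108) = 47089/432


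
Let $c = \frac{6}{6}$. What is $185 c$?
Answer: $185$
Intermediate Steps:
$c = 1$ ($c = 6 \cdot \frac{1}{6} = 1$)
$185 c = 185 \cdot 1 = 185$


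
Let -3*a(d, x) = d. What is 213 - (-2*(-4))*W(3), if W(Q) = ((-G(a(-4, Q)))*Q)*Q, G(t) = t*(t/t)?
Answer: 309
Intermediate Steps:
a(d, x) = -d/3
G(t) = t (G(t) = t*1 = t)
W(Q) = -4*Q**2/3 (W(Q) = ((-(-1)*(-4)/3)*Q)*Q = ((-1*4/3)*Q)*Q = (-4*Q/3)*Q = -4*Q**2/3)
213 - (-2*(-4))*W(3) = 213 - (-2*(-4))*(-4/3*3**2) = 213 - 8*(-4/3*9) = 213 - 8*(-12) = 213 - 1*(-96) = 213 + 96 = 309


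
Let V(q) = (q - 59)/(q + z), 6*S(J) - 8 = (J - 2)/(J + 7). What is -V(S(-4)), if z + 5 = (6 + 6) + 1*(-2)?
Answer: 29/3 ≈ 9.6667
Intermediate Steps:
z = 5 (z = -5 + ((6 + 6) + 1*(-2)) = -5 + (12 - 2) = -5 + 10 = 5)
S(J) = 4/3 + (-2 + J)/(6*(7 + J)) (S(J) = 4/3 + ((J - 2)/(J + 7))/6 = 4/3 + ((-2 + J)/(7 + J))/6 = 4/3 + (-2 + J)/(6*(7 + J)))
V(q) = (-59 + q)/(5 + q) (V(q) = (q - 59)/(q + 5) = (-59 + q)/(5 + q))
-V(S(-4)) = -(-59 + 3*(6 - 4)/(2*(7 - 4)))/(5 + 3*(6 - 4)/(2*(7 - 4))) = -(-59 + (3/2)*2/3)/(5 + (3/2)*2/3) = -(-59 + (3/2)*(1/3)*2)/(5 + (3/2)*(1/3)*2) = -(-59 + 1)/(5 + 1) = -(-58)/6 = -1*(-29/3) = 29/3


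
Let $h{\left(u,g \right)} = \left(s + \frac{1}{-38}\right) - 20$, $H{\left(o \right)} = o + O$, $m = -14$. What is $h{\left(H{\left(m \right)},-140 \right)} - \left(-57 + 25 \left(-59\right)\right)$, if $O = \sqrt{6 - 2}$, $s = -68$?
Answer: $\frac{54871}{38} \approx 1444.0$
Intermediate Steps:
$O = 2$ ($O = \sqrt{4} = 2$)
$H{\left(o \right)} = 2 + o$ ($H{\left(o \right)} = o + 2 = 2 + o$)
$h{\left(u,g \right)} = - \frac{3345}{38}$ ($h{\left(u,g \right)} = \left(-68 + \frac{1}{-38}\right) - 20 = \left(-68 - \frac{1}{38}\right) - 20 = - \frac{2585}{38} - 20 = - \frac{3345}{38}$)
$h{\left(H{\left(m \right)},-140 \right)} - \left(-57 + 25 \left(-59\right)\right) = - \frac{3345}{38} - \left(-57 + 25 \left(-59\right)\right) = - \frac{3345}{38} - \left(-57 - 1475\right) = - \frac{3345}{38} - -1532 = - \frac{3345}{38} + 1532 = \frac{54871}{38}$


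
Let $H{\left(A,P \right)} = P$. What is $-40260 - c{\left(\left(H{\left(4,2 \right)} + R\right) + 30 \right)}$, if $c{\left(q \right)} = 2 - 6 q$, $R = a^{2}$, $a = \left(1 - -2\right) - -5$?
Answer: $-39686$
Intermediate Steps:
$a = 8$ ($a = \left(1 + 2\right) + 5 = 3 + 5 = 8$)
$R = 64$ ($R = 8^{2} = 64$)
$-40260 - c{\left(\left(H{\left(4,2 \right)} + R\right) + 30 \right)} = -40260 - \left(2 - 6 \left(\left(2 + 64\right) + 30\right)\right) = -40260 - \left(2 - 6 \left(66 + 30\right)\right) = -40260 - \left(2 - 576\right) = -40260 - -574 = -40260 + 574 = -39686$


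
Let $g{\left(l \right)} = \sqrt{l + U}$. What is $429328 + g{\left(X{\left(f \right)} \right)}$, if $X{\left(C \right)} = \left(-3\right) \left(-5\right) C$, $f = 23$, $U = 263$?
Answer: $429328 + 4 \sqrt{38} \approx 4.2935 \cdot 10^{5}$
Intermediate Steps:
$X{\left(C \right)} = 15 C$
$g{\left(l \right)} = \sqrt{263 + l}$ ($g{\left(l \right)} = \sqrt{l + 263} = \sqrt{263 + l}$)
$429328 + g{\left(X{\left(f \right)} \right)} = 429328 + \sqrt{263 + 15 \cdot 23} = 429328 + \sqrt{263 + 345} = 429328 + \sqrt{608} = 429328 + 4 \sqrt{38}$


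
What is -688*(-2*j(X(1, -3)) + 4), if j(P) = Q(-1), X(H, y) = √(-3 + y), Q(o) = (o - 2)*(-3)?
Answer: 9632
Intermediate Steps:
Q(o) = 6 - 3*o (Q(o) = (-2 + o)*(-3) = 6 - 3*o)
j(P) = 9 (j(P) = 6 - 3*(-1) = 6 + 3 = 9)
-688*(-2*j(X(1, -3)) + 4) = -688*(-2*9 + 4) = -688*(-18 + 4) = -688*(-14) = 9632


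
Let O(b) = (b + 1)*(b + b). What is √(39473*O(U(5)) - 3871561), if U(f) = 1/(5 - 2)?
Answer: I*√34528265/3 ≈ 1958.7*I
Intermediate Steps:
U(f) = ⅓ (U(f) = 1/3 = ⅓)
O(b) = 2*b*(1 + b) (O(b) = (1 + b)*(2*b) = 2*b*(1 + b))
√(39473*O(U(5)) - 3871561) = √(39473*(2*(⅓)*(1 + ⅓)) - 3871561) = √(39473*(2*(⅓)*(4/3)) - 3871561) = √(39473*(8/9) - 3871561) = √(315784/9 - 3871561) = √(-34528265/9) = I*√34528265/3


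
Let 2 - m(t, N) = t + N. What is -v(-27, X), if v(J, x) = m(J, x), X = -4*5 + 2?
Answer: -47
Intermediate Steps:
m(t, N) = 2 - N - t (m(t, N) = 2 - (t + N) = 2 - (N + t) = 2 + (-N - t) = 2 - N - t)
X = -18 (X = -20 + 2 = -18)
v(J, x) = 2 - J - x (v(J, x) = 2 - x - J = 2 - J - x)
-v(-27, X) = -(2 - 1*(-27) - 1*(-18)) = -(2 + 27 + 18) = -1*47 = -47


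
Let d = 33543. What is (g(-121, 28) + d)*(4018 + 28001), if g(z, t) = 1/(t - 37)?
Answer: 3222029278/3 ≈ 1.0740e+9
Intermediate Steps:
g(z, t) = 1/(-37 + t)
(g(-121, 28) + d)*(4018 + 28001) = (1/(-37 + 28) + 33543)*(4018 + 28001) = (1/(-9) + 33543)*32019 = (-1/9 + 33543)*32019 = (301886/9)*32019 = 3222029278/3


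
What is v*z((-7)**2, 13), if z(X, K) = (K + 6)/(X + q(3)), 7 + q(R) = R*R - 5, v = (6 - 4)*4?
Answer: 76/23 ≈ 3.3043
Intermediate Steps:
v = 8 (v = 2*4 = 8)
q(R) = -12 + R**2 (q(R) = -7 + (R*R - 5) = -7 + (R**2 - 5) = -7 + (-5 + R**2) = -12 + R**2)
z(X, K) = (6 + K)/(-3 + X) (z(X, K) = (K + 6)/(X + (-12 + 3**2)) = (6 + K)/(X + (-12 + 9)) = (6 + K)/(X - 3) = (6 + K)/(-3 + X))
v*z((-7)**2, 13) = 8*((6 + 13)/(-3 + (-7)**2)) = 8*(19/(-3 + 49)) = 8*(19/46) = 76/23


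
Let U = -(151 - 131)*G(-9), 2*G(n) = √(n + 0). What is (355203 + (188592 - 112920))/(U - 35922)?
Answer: -859882875/71688388 + 718125*I/71688388 ≈ -11.995 + 0.010017*I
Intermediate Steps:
G(n) = √n/2 (G(n) = √(n + 0)/2 = √n/2)
U = -30*I (U = -(151 - 131)*√(-9)/2 = -20*(3*I)/2 = -20*3*I/2 = -30*I ≈ -30.0*I)
(355203 + (188592 - 112920))/(U - 35922) = (355203 + (188592 - 112920))/(-30*I - 35922) = (355203 + 75672)/(-35922 - 30*I) = 430875*((-35922 + 30*I)/1290390984) = 47875*(-35922 + 30*I)/143376776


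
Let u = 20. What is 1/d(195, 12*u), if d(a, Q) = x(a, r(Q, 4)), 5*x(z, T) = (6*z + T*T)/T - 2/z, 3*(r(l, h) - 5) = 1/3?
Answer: 67275/3148657 ≈ 0.021366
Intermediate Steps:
r(l, h) = 46/9 (r(l, h) = 5 + (⅓)/3 = 5 + (⅓)*(⅓) = 5 + ⅑ = 46/9)
x(z, T) = -2/(5*z) + (T² + 6*z)/(5*T) (x(z, T) = ((6*z + T*T)/T - 2/z)/5 = ((6*z + T²)/T - 2/z)/5 = ((T² + 6*z)/T - 2/z)/5 = (-2/z + (T² + 6*z)/T)/5 = -2/(5*z) + (T² + 6*z)/(5*T))
d(a, Q) = 46/45 - 2/(5*a) + 27*a/115 (d(a, Q) = -2/(5*a) + (⅕)*(46/9) + 6*a/(5*(46/9)) = -2/(5*a) + 46/45 + (6/5)*a*(9/46) = -2/(5*a) + 46/45 + 27*a/115 = 46/45 - 2/(5*a) + 27*a/115)
1/d(195, 12*u) = 1/((1/1035)*(-414 + 195*(1058 + 243*195))/195) = 1/((1/1035)*(1/195)*(-414 + 195*(1058 + 47385))) = 1/((1/1035)*(1/195)*(-414 + 195*48443)) = 1/((1/1035)*(1/195)*(-414 + 9446385)) = 1/((1/1035)*(1/195)*9445971) = 1/(3148657/67275) = 67275/3148657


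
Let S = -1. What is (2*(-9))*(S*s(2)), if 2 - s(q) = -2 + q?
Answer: 36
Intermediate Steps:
s(q) = 4 - q (s(q) = 2 - (-2 + q) = 2 + (2 - q) = 4 - q)
(2*(-9))*(S*s(2)) = (2*(-9))*(-(4 - 1*2)) = -(-18)*(4 - 2) = -(-18)*2 = -18*(-2) = 36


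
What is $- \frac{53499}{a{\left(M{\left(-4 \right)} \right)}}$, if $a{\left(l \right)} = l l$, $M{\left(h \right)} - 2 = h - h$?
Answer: $- \frac{53499}{4} \approx -13375.0$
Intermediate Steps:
$M{\left(h \right)} = 2$ ($M{\left(h \right)} = 2 + \left(h - h\right) = 2 + 0 = 2$)
$a{\left(l \right)} = l^{2}$
$- \frac{53499}{a{\left(M{\left(-4 \right)} \right)}} = - \frac{53499}{2^{2}} = - \frac{53499}{4}$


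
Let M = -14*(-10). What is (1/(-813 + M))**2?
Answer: 1/452929 ≈ 2.2079e-6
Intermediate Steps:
M = 140
(1/(-813 + M))**2 = (1/(-813 + 140))**2 = (1/(-673))**2 = (-1/673)**2 = 1/452929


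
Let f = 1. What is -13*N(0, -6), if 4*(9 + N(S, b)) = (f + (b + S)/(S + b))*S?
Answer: 117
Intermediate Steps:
N(S, b) = -9 + S/2 (N(S, b) = -9 + ((1 + (b + S)/(S + b))*S)/4 = -9 + ((1 + (S + b)/(S + b))*S)/4 = -9 + ((1 + 1)*S)/4 = -9 + (2*S)/4 = -9 + S/2)
-13*N(0, -6) = -13*(-9 + (½)*0) = -13*(-9 + 0) = -13*(-9) = 117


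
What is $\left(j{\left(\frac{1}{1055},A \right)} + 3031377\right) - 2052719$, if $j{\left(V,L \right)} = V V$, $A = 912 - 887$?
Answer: $\frac{1089270820451}{1113025} \approx 9.7866 \cdot 10^{5}$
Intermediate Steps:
$A = 25$ ($A = 912 - 887 = 25$)
$j{\left(V,L \right)} = V^{2}$
$\left(j{\left(\frac{1}{1055},A \right)} + 3031377\right) - 2052719 = \left(\left(\frac{1}{1055}\right)^{2} + 3031377\right) - 2052719 = \left(\frac{1}{1113025} + 3031377\right) - 2052719 = \frac{3373998385426}{1113025} - 2052719 = \frac{1089270820451}{1113025}$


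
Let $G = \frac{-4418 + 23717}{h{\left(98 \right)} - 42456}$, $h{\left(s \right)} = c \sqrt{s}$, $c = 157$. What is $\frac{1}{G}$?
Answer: $- \frac{14152}{6433} + \frac{157 \sqrt{2}}{2757} \approx -2.1194$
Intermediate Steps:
$h{\left(s \right)} = 157 \sqrt{s}$
$G = \frac{19299}{-42456 + 1099 \sqrt{2}}$ ($G = \frac{-4418 + 23717}{157 \sqrt{98} - 42456} = \frac{19299}{157 \cdot 7 \sqrt{2} - 42456} = \frac{19299}{1099 \sqrt{2} - 42456} = \frac{19299}{-42456 + 1099 \sqrt{2}} \approx -0.47184$)
$\frac{1}{G} = \frac{1}{- \frac{409679172}{900048167} - \frac{21209601 \sqrt{2}}{1800096334}}$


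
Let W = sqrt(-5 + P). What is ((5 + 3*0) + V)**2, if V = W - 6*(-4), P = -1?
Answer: (29 + I*sqrt(6))**2 ≈ 835.0 + 142.07*I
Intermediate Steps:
W = I*sqrt(6) (W = sqrt(-5 - 1) = sqrt(-6) = I*sqrt(6) ≈ 2.4495*I)
V = 24 + I*sqrt(6) (V = I*sqrt(6) - 6*(-4) = I*sqrt(6) + 24 = 24 + I*sqrt(6) ≈ 24.0 + 2.4495*I)
((5 + 3*0) + V)**2 = ((5 + 3*0) + (24 + I*sqrt(6)))**2 = ((5 + 0) + (24 + I*sqrt(6)))**2 = (5 + (24 + I*sqrt(6)))**2 = (29 + I*sqrt(6))**2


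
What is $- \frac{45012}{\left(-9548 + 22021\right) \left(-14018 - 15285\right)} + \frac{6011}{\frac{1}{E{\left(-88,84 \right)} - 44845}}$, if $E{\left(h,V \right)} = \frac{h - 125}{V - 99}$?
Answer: $- \frac{492465973415311326}{1827481595} \approx -2.6948 \cdot 10^{8}$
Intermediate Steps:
$E{\left(h,V \right)} = \frac{-125 + h}{-99 + V}$
$- \frac{45012}{\left(-9548 + 22021\right) \left(-14018 - 15285\right)} + \frac{6011}{\frac{1}{E{\left(-88,84 \right)} - 44845}} = - \frac{45012}{\left(-9548 + 22021\right) \left(-14018 - 15285\right)} + \frac{6011}{\frac{1}{\frac{-125 - 88}{-99 + 84} - 44845}} = - \frac{45012}{12473 \left(-29303\right)} + \frac{6011}{\frac{1}{\frac{1}{-15} \left(-213\right) - 44845}} = - \frac{45012}{-365496319} + \frac{6011}{\frac{1}{\left(- \frac{1}{15}\right) \left(-213\right) - 44845}} = \left(-45012\right) \left(- \frac{1}{365496319}\right) + \frac{6011}{\frac{1}{\frac{71}{5} - 44845}} = \frac{45012}{365496319} + \frac{6011}{\frac{1}{- \frac{224154}{5}}} = \frac{45012}{365496319} + \frac{6011}{- \frac{5}{224154}} = \frac{45012}{365496319} + 6011 \left(- \frac{224154}{5}\right) = \frac{45012}{365496319} - \frac{1347389694}{5} = - \frac{492465973415311326}{1827481595}$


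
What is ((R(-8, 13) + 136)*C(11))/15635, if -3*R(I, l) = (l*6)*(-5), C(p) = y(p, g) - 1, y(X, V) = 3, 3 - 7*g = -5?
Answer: 532/15635 ≈ 0.034026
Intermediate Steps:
g = 8/7 (g = 3/7 - ⅐*(-5) = 3/7 + 5/7 = 8/7 ≈ 1.1429)
C(p) = 2 (C(p) = 3 - 1 = 2)
R(I, l) = 10*l (R(I, l) = -l*6*(-5)/3 = -6*l*(-5)/3 = -(-10)*l = 10*l)
((R(-8, 13) + 136)*C(11))/15635 = ((10*13 + 136)*2)/15635 = ((130 + 136)*2)*(1/15635) = (266*2)*(1/15635) = 532*(1/15635) = 532/15635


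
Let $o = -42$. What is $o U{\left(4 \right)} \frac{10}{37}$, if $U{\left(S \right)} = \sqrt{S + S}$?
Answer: $- \frac{840 \sqrt{2}}{37} \approx -32.106$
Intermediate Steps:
$U{\left(S \right)} = \sqrt{2} \sqrt{S}$ ($U{\left(S \right)} = \sqrt{2 S} = \sqrt{2} \sqrt{S}$)
$o U{\left(4 \right)} \frac{10}{37} = - 42 \sqrt{2} \sqrt{4} \cdot \frac{10}{37} = - 42 \sqrt{2} \cdot 2 \cdot 10 \cdot \frac{1}{37} = - 42 \cdot 2 \sqrt{2} \cdot \frac{10}{37} = - 84 \sqrt{2} \cdot \frac{10}{37} = - \frac{840 \sqrt{2}}{37}$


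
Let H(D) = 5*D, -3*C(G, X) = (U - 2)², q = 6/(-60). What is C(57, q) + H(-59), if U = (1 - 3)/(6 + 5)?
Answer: -35887/121 ≈ -296.59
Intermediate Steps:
q = -⅒ (q = 6*(-1/60) = -⅒ ≈ -0.10000)
U = -2/11 ≈ -0.18182
C(G, X) = -192/121 (C(G, X) = -(-2/11 - 2)²/3 = -(-24/11)²/3 = -⅓*576/121 = -192/121)
C(57, q) + H(-59) = -192/121 + 5*(-59) = -192/121 - 295 = -35887/121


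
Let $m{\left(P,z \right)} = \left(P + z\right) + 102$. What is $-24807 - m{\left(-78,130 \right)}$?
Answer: $-24961$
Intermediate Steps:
$m{\left(P,z \right)} = 102 + P + z$
$-24807 - m{\left(-78,130 \right)} = -24807 - \left(102 - 78 + 130\right) = -24807 - 154 = -24961$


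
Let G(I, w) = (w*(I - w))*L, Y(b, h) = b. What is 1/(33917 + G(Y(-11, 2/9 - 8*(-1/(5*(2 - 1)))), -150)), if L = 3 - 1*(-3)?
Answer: -1/91183 ≈ -1.0967e-5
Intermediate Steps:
L = 6 (L = 3 + 3 = 6)
G(I, w) = 6*w*(I - w) (G(I, w) = (w*(I - w))*6 = 6*w*(I - w))
1/(33917 + G(Y(-11, 2/9 - 8*(-1/(5*(2 - 1)))), -150)) = 1/(33917 + 6*(-150)*(-11 - 1*(-150))) = 1/(33917 + 6*(-150)*(-11 + 150)) = 1/(33917 + 6*(-150)*139) = 1/(33917 - 125100) = 1/(-91183) = -1/91183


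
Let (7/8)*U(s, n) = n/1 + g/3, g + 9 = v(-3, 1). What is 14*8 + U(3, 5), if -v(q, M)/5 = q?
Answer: 120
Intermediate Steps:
v(q, M) = -5*q
g = 6 (g = -9 - 5*(-3) = -9 + 15 = 6)
U(s, n) = 16/7 + 8*n/7 (U(s, n) = 8*(n/1 + 6/3)/7 = 8*(n*1 + 6*(1/3))/7 = 8*(n + 2)/7 = 8*(2 + n)/7 = 16/7 + 8*n/7)
14*8 + U(3, 5) = 14*8 + (16/7 + (8/7)*5) = 112 + (16/7 + 40/7) = 112 + 8 = 120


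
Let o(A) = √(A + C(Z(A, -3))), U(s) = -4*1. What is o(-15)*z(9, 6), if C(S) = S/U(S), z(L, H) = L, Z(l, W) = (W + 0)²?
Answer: 9*I*√69/2 ≈ 37.38*I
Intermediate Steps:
Z(l, W) = W²
U(s) = -4
C(S) = -S/4 (C(S) = S/(-4) = S*(-¼) = -S/4)
o(A) = √(-9/4 + A) (o(A) = √(A - ¼*(-3)²) = √(A - ¼*9) = √(A - 9/4) = √(-9/4 + A))
o(-15)*z(9, 6) = (√(-9 + 4*(-15))/2)*9 = (√(-9 - 60)/2)*9 = (√(-69)/2)*9 = ((I*√69)/2)*9 = (I*√69/2)*9 = 9*I*√69/2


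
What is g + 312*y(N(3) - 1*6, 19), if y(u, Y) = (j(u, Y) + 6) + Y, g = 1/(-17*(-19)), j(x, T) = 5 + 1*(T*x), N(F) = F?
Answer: -2720951/323 ≈ -8424.0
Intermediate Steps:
j(x, T) = 5 + T*x
g = 1/323 ≈ 0.0030960
y(u, Y) = 11 + Y + Y*u (y(u, Y) = ((5 + Y*u) + 6) + Y = (11 + Y*u) + Y = 11 + Y + Y*u)
g + 312*y(N(3) - 1*6, 19) = 1/323 + 312*(11 + 19 + 19*(3 - 1*6)) = 1/323 + 312*(11 + 19 + 19*(3 - 6)) = 1/323 + 312*(11 + 19 + 19*(-3)) = 1/323 + 312*(11 + 19 - 57) = 1/323 + 312*(-27) = 1/323 - 8424 = -2720951/323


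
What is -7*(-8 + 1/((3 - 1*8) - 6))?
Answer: 623/11 ≈ 56.636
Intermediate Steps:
-7*(-8 + 1/((3 - 1*8) - 6)) = -7*(-8 + 1/((3 - 8) - 6)) = -7*(-8 + 1/(-5 - 6)) = -7*(-8 + 1/(-11)) = -7*(-8 - 1/11) = -7*(-89/11) = 623/11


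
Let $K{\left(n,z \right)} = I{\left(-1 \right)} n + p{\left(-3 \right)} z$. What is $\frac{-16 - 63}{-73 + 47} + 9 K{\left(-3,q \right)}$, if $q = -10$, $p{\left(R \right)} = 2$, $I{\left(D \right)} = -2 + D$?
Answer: $- \frac{2495}{26} \approx -95.962$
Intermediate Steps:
$K{\left(n,z \right)} = - 3 n + 2 z$ ($K{\left(n,z \right)} = \left(-2 - 1\right) n + 2 z = - 3 n + 2 z$)
$\frac{-16 - 63}{-73 + 47} + 9 K{\left(-3,q \right)} = \frac{-16 - 63}{-73 + 47} + 9 \left(\left(-3\right) \left(-3\right) + 2 \left(-10\right)\right) = - \frac{79}{-26} + 9 \left(9 - 20\right) = \left(-79\right) \left(- \frac{1}{26}\right) + 9 \left(-11\right) = \frac{79}{26} - 99 = - \frac{2495}{26}$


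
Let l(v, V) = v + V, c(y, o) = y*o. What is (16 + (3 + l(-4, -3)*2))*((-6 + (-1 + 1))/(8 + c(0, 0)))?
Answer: -15/4 ≈ -3.7500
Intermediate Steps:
c(y, o) = o*y
l(v, V) = V + v
(16 + (3 + l(-4, -3)*2))*((-6 + (-1 + 1))/(8 + c(0, 0))) = (16 + (3 + (-3 - 4)*2))*((-6 + (-1 + 1))/(8 + 0*0)) = (16 + (3 - 7*2))*((-6 + 0)/(8 + 0)) = (16 + (3 - 14))*(-6/8) = (16 - 11)*(-6*⅛) = 5*(-¾) = -15/4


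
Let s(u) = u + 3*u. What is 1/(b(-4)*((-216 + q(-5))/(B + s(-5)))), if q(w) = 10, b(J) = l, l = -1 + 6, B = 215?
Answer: -39/206 ≈ -0.18932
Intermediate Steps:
l = 5
b(J) = 5
s(u) = 4*u
1/(b(-4)*((-216 + q(-5))/(B + s(-5)))) = 1/(5*((-216 + 10)/(215 + 4*(-5)))) = 1/(5*(-206/(215 - 20))) = 1/(5*(-206/195)) = 1/(-206/39) = -39/206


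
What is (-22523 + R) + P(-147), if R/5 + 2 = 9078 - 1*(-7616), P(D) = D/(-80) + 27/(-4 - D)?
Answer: 697142461/11440 ≈ 60939.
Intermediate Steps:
P(D) = 27/(-4 - D) - D/80 (P(D) = D*(-1/80) + 27/(-4 - D) = -D/80 + 27/(-4 - D) = 27/(-4 - D) - D/80)
R = 83460 (R = -10 + 5*(9078 - 1*(-7616)) = -10 + 5*(9078 + 7616) = -10 + 5*16694 = -10 + 83470 = 83460)
(-22523 + R) + P(-147) = (-22523 + 83460) + (-2160 - 1*(-147)² - 4*(-147))/(80*(4 - 147)) = 60937 + (1/80)*(-2160 - 1*21609 + 588)/(-143) = 60937 + (1/80)*(-1/143)*(-2160 - 21609 + 588) = 60937 + (1/80)*(-1/143)*(-23181) = 60937 + 23181/11440 = 697142461/11440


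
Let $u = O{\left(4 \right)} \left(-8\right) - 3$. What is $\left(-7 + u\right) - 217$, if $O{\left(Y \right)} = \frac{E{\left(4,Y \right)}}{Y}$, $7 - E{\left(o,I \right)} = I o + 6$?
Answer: $-197$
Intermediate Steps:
$E{\left(o,I \right)} = 1 - I o$ ($E{\left(o,I \right)} = 7 - \left(I o + 6\right) = 7 - \left(6 + I o\right) = 1 - I o$)
$O{\left(Y \right)} = \frac{1 - 4 Y}{Y}$ ($O{\left(Y \right)} = \frac{1 - Y 4}{Y} = \frac{1 - 4 Y}{Y}$)
$u = 27$ ($u = \left(-4 + \frac{1}{4}\right) \left(-8\right) - 3 = \left(- \frac{15}{4}\right) \left(-8\right) - 3 = 30 - 3 = 27$)
$\left(-7 + u\right) - 217 = \left(-7 + 27\right) - 217 = 20 - 217 = -197$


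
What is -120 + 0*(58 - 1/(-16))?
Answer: -120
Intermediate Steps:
-120 + 0*(58 - 1/(-16)) = -120 + 0*(58 - 1*(-1/16)) = -120 + 0*(58 + 1/16) = -120 + 0*(929/16) = -120 + 0 = -120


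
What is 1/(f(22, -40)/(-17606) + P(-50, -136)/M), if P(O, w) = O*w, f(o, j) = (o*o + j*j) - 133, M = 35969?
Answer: 633270214/49545281 ≈ 12.782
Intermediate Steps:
f(o, j) = -133 + j**2 + o**2 (f(o, j) = (o**2 + j**2) - 133 = (j**2 + o**2) - 133 = -133 + j**2 + o**2)
1/(f(22, -40)/(-17606) + P(-50, -136)/M) = 1/((-133 + (-40)**2 + 22**2)/(-17606) - 50*(-136)/35969) = 1/((-133 + 1600 + 484)*(-1/17606) + 6800*(1/35969)) = 1/(1951*(-1/17606) + 6800/35969) = 1/(-1951/17606 + 6800/35969) = 1/(49545281/633270214) = 633270214/49545281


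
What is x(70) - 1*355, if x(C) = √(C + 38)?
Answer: -355 + 6*√3 ≈ -344.61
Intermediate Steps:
x(C) = √(38 + C)
x(70) - 1*355 = √(38 + 70) - 1*355 = √108 - 355 = 6*√3 - 355 = -355 + 6*√3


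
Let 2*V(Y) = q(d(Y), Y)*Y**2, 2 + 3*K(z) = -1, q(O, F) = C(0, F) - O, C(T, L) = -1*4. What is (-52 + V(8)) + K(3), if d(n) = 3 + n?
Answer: -533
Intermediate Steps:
C(T, L) = -4
q(O, F) = -4 - O
K(z) = -1 (K(z) = -2/3 + (1/3)*(-1) = -2/3 - 1/3 = -1)
V(Y) = Y**2*(-7 - Y)/2 (V(Y) = ((-4 - (3 + Y))*Y**2)/2 = ((-4 + (-3 - Y))*Y**2)/2 = ((-7 - Y)*Y**2)/2 = (Y**2*(-7 - Y))/2 = Y**2*(-7 - Y)/2)
(-52 + V(8)) + K(3) = (-52 + (1/2)*8**2*(-7 - 1*8)) - 1 = (-52 + (1/2)*64*(-7 - 8)) - 1 = (-52 + (1/2)*64*(-15)) - 1 = (-52 - 480) - 1 = -532 - 1 = -533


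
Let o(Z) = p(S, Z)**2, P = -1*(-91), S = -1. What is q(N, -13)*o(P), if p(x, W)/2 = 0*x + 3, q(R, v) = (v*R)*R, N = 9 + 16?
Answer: -292500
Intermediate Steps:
N = 25
q(R, v) = v*R**2 (q(R, v) = (R*v)*R = v*R**2)
P = 91
p(x, W) = 6 (p(x, W) = 2*(0*x + 3) = 2*(0 + 3) = 2*3 = 6)
o(Z) = 36 (o(Z) = 6**2 = 36)
q(N, -13)*o(P) = -13*25**2*36 = -13*625*36 = -8125*36 = -292500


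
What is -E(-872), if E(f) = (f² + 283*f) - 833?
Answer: -512775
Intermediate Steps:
E(f) = -833 + f² + 283*f
-E(-872) = -(-833 + (-872)² + 283*(-872)) = -(-833 + 760384 - 246776) = -1*512775 = -512775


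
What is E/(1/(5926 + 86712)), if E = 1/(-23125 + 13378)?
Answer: -92638/9747 ≈ -9.5043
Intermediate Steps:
E = -1/9747 (E = 1/(-9747) = -1/9747 ≈ -0.00010260)
E/(1/(5926 + 86712)) = -1/(9747*(1/(5926 + 86712))) = -1/(9747*(1/92638)) = -1/(9747*1/92638) = -1/9747*92638 = -92638/9747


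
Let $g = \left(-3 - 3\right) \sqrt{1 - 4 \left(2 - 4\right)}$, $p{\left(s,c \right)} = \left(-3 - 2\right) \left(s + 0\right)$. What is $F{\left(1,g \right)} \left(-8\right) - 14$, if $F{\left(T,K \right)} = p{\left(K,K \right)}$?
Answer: $-734$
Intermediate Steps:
$p{\left(s,c \right)} = - 5 s$
$g = -18$ ($g = - 6 \sqrt{1 - -8} = - 6 \sqrt{1 + 8} = - 6 \sqrt{9} = \left(-6\right) 3 = -18$)
$F{\left(T,K \right)} = - 5 K$
$F{\left(1,g \right)} \left(-8\right) - 14 = \left(-5\right) \left(-18\right) \left(-8\right) - 14 = 90 \left(-8\right) - 14 = -720 - 14 = -734$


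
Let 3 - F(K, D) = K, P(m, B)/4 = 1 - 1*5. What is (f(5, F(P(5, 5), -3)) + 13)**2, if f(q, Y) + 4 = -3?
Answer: 36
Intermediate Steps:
P(m, B) = -16 (P(m, B) = 4*(1 - 1*5) = 4*(1 - 5) = 4*(-4) = -16)
F(K, D) = 3 - K
f(q, Y) = -7 (f(q, Y) = -4 - 3 = -7)
(f(5, F(P(5, 5), -3)) + 13)**2 = (-7 + 13)**2 = 6**2 = 36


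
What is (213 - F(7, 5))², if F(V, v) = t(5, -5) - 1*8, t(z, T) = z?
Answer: 46656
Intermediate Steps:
F(V, v) = -3 (F(V, v) = 5 - 1*8 = 5 - 8 = -3)
(213 - F(7, 5))² = (213 - 1*(-3))² = (213 + 3)² = 216² = 46656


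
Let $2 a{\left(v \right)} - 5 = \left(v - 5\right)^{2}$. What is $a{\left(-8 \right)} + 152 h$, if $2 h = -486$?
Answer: $-36849$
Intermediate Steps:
$h = -243$ ($h = \frac{1}{2} \left(-486\right) = -243$)
$a{\left(v \right)} = \frac{5}{2} + \frac{\left(-5 + v\right)^{2}}{2}$ ($a{\left(v \right)} = \frac{5}{2} + \frac{\left(v - 5\right)^{2}}{2} = \frac{5}{2} + \frac{\left(-5 + v\right)^{2}}{2}$)
$a{\left(-8 \right)} + 152 h = \left(\frac{5}{2} + \frac{\left(-5 - 8\right)^{2}}{2}\right) + 152 \left(-243\right) = \left(\frac{5}{2} + \frac{\left(-13\right)^{2}}{2}\right) - 36936 = \left(\frac{5}{2} + \frac{1}{2} \cdot 169\right) - 36936 = \left(\frac{5}{2} + \frac{169}{2}\right) - 36936 = 87 - 36936 = -36849$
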